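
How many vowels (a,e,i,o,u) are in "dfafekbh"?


Input: dfafekbh
Checking each character:
  'd' at position 0: consonant
  'f' at position 1: consonant
  'a' at position 2: vowel (running total: 1)
  'f' at position 3: consonant
  'e' at position 4: vowel (running total: 2)
  'k' at position 5: consonant
  'b' at position 6: consonant
  'h' at position 7: consonant
Total vowels: 2

2


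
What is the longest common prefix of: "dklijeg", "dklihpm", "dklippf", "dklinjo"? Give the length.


Words: dklijeg, dklihpm, dklippf, dklinjo
  Position 0: all 'd' => match
  Position 1: all 'k' => match
  Position 2: all 'l' => match
  Position 3: all 'i' => match
  Position 4: ('j', 'h', 'p', 'n') => mismatch, stop
LCP = "dkli" (length 4)

4


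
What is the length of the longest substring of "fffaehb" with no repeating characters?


Input: "fffaehb"
Sliding window (track last position of each char):
  Position 0 ('f'): window [0,0] length 1 -- new best
  Position 1 ('f'): repeat (last at 0), move window start to 1
  Position 1 ('f'): window [1,1] length 1
  Position 2 ('f'): repeat (last at 1), move window start to 2
  Position 2 ('f'): window [2,2] length 1
  Position 3 ('a'): window [2,3] length 2 -- new best
  Position 4 ('e'): window [2,4] length 3 -- new best
  Position 5 ('h'): window [2,5] length 4 -- new best
  Position 6 ('b'): window [2,6] length 5 -- new best
Longest substring with no repeats: "faehb" with length 5

5


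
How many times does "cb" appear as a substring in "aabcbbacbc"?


Searching for "cb" in "aabcbbacbc"
Scanning each position:
  Position 0: "aa" => no
  Position 1: "ab" => no
  Position 2: "bc" => no
  Position 3: "cb" => MATCH
  Position 4: "bb" => no
  Position 5: "ba" => no
  Position 6: "ac" => no
  Position 7: "cb" => MATCH
  Position 8: "bc" => no
Total occurrences: 2

2


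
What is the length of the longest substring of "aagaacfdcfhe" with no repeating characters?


Input: "aagaacfdcfhe"
Sliding window (track last position of each char):
  Position 0 ('a'): window [0,0] length 1 -- new best
  Position 1 ('a'): repeat (last at 0), move window start to 1
  Position 1 ('a'): window [1,1] length 1
  Position 2 ('g'): window [1,2] length 2 -- new best
  Position 3 ('a'): repeat (last at 1), move window start to 2
  Position 3 ('a'): window [2,3] length 2
  Position 4 ('a'): repeat (last at 3), move window start to 4
  Position 4 ('a'): window [4,4] length 1
  Position 5 ('c'): window [4,5] length 2
  Position 6 ('f'): window [4,6] length 3 -- new best
  Position 7 ('d'): window [4,7] length 4 -- new best
  Position 8 ('c'): repeat (last at 5), move window start to 6
  Position 8 ('c'): window [6,8] length 3
  Position 9 ('f'): repeat (last at 6), move window start to 7
  Position 9 ('f'): window [7,9] length 3
  Position 10 ('h'): window [7,10] length 4
  Position 11 ('e'): window [7,11] length 5 -- new best
Longest substring with no repeats: "dcfhe" with length 5

5


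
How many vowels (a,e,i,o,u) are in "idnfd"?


Input: idnfd
Checking each character:
  'i' at position 0: vowel (running total: 1)
  'd' at position 1: consonant
  'n' at position 2: consonant
  'f' at position 3: consonant
  'd' at position 4: consonant
Total vowels: 1

1


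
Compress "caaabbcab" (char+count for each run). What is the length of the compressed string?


Input: caaabbcab
Runs:
  'c' x 1 => "c1"
  'a' x 3 => "a3"
  'b' x 2 => "b2"
  'c' x 1 => "c1"
  'a' x 1 => "a1"
  'b' x 1 => "b1"
Compressed: "c1a3b2c1a1b1"
Compressed length: 12

12


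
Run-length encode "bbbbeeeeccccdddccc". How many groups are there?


Input: bbbbeeeeccccdddccc
Scanning for consecutive runs:
  Group 1: 'b' x 4 (positions 0-3)
  Group 2: 'e' x 4 (positions 4-7)
  Group 3: 'c' x 4 (positions 8-11)
  Group 4: 'd' x 3 (positions 12-14)
  Group 5: 'c' x 3 (positions 15-17)
Total groups: 5

5


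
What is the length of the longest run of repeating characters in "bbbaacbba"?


Input: "bbbaacbba"
Scanning for longest run:
  Position 1 ('b'): continues run of 'b', length=2
  Position 2 ('b'): continues run of 'b', length=3
  Position 3 ('a'): new char, reset run to 1
  Position 4 ('a'): continues run of 'a', length=2
  Position 5 ('c'): new char, reset run to 1
  Position 6 ('b'): new char, reset run to 1
  Position 7 ('b'): continues run of 'b', length=2
  Position 8 ('a'): new char, reset run to 1
Longest run: 'b' with length 3

3


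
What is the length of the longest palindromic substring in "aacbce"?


Input: "aacbce"
Checking substrings for palindromes:
  [2:5] "cbc" (len 3) => palindrome
  [0:2] "aa" (len 2) => palindrome
Longest palindromic substring: "cbc" with length 3

3


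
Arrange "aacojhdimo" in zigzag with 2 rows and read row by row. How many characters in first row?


Zigzag "aacojhdimo" into 2 rows:
Placing characters:
  'a' => row 0
  'a' => row 1
  'c' => row 0
  'o' => row 1
  'j' => row 0
  'h' => row 1
  'd' => row 0
  'i' => row 1
  'm' => row 0
  'o' => row 1
Rows:
  Row 0: "acjdm"
  Row 1: "aohio"
First row length: 5

5


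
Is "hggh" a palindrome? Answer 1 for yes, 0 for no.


Input: hggh
Reversed: hggh
  Compare pos 0 ('h') with pos 3 ('h'): match
  Compare pos 1 ('g') with pos 2 ('g'): match
Result: palindrome

1


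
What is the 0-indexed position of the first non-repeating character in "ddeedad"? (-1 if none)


Input: ddeedad
Character frequencies:
  'a': 1
  'd': 4
  'e': 2
Scanning left to right for freq == 1:
  Position 0 ('d'): freq=4, skip
  Position 1 ('d'): freq=4, skip
  Position 2 ('e'): freq=2, skip
  Position 3 ('e'): freq=2, skip
  Position 4 ('d'): freq=4, skip
  Position 5 ('a'): unique! => answer = 5

5


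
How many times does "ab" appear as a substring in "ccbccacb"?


Searching for "ab" in "ccbccacb"
Scanning each position:
  Position 0: "cc" => no
  Position 1: "cb" => no
  Position 2: "bc" => no
  Position 3: "cc" => no
  Position 4: "ca" => no
  Position 5: "ac" => no
  Position 6: "cb" => no
Total occurrences: 0

0


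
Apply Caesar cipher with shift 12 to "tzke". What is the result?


Caesar cipher: shift "tzke" by 12
  't' (pos 19) + 12 = pos 5 = 'f'
  'z' (pos 25) + 12 = pos 11 = 'l'
  'k' (pos 10) + 12 = pos 22 = 'w'
  'e' (pos 4) + 12 = pos 16 = 'q'
Result: flwq

flwq


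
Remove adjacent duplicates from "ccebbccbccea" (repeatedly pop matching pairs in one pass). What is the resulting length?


Input: ccebbccbccea
Stack-based adjacent duplicate removal:
  Read 'c': push. Stack: c
  Read 'c': matches stack top 'c' => pop. Stack: (empty)
  Read 'e': push. Stack: e
  Read 'b': push. Stack: eb
  Read 'b': matches stack top 'b' => pop. Stack: e
  Read 'c': push. Stack: ec
  Read 'c': matches stack top 'c' => pop. Stack: e
  Read 'b': push. Stack: eb
  Read 'c': push. Stack: ebc
  Read 'c': matches stack top 'c' => pop. Stack: eb
  Read 'e': push. Stack: ebe
  Read 'a': push. Stack: ebea
Final stack: "ebea" (length 4)

4


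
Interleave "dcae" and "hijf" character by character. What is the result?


Interleaving "dcae" and "hijf":
  Position 0: 'd' from first, 'h' from second => "dh"
  Position 1: 'c' from first, 'i' from second => "ci"
  Position 2: 'a' from first, 'j' from second => "aj"
  Position 3: 'e' from first, 'f' from second => "ef"
Result: dhciajef

dhciajef


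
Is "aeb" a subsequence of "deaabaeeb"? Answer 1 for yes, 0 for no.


Check if "aeb" is a subsequence of "deaabaeeb"
Greedy scan:
  Position 0 ('d'): no match needed
  Position 1 ('e'): no match needed
  Position 2 ('a'): matches sub[0] = 'a'
  Position 3 ('a'): no match needed
  Position 4 ('b'): no match needed
  Position 5 ('a'): no match needed
  Position 6 ('e'): matches sub[1] = 'e'
  Position 7 ('e'): no match needed
  Position 8 ('b'): matches sub[2] = 'b'
All 3 characters matched => is a subsequence

1


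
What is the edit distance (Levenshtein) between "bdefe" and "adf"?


Computing edit distance: "bdefe" -> "adf"
DP table:
           a    d    f
      0    1    2    3
  b   1    1    2    3
  d   2    2    1    2
  e   3    3    2    2
  f   4    4    3    2
  e   5    5    4    3
Edit distance = dp[5][3] = 3

3


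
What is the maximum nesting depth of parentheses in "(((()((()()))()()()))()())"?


Input: "(((()((()()))()()()))()())"
Tracking depth:
  Position 0 '(': depth becomes 1
  Position 1 '(': depth becomes 2
  Position 2 '(': depth becomes 3
  Position 3 '(': depth becomes 4
  Position 4 ')': depth becomes 3
  Position 5 '(': depth becomes 4
  Position 6 '(': depth becomes 5
  Position 7 '(': depth becomes 6
  Position 8 ')': depth becomes 5
  Position 9 '(': depth becomes 6
  Position 10 ')': depth becomes 5
  Position 11 ')': depth becomes 4
  Position 12 ')': depth becomes 3
  Position 13 '(': depth becomes 4
  Position 14 ')': depth becomes 3
  Position 15 '(': depth becomes 4
  Position 16 ')': depth becomes 3
  Position 17 '(': depth becomes 4
  Position 18 ')': depth becomes 3
  Position 19 ')': depth becomes 2
  Position 20 ')': depth becomes 1
  Position 21 '(': depth becomes 2
  Position 22 ')': depth becomes 1
  Position 23 '(': depth becomes 2
  Position 24 ')': depth becomes 1
  Position 25 ')': depth becomes 0
Maximum depth reached: 6

6


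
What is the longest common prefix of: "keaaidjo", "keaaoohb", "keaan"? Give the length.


Words: keaaidjo, keaaoohb, keaan
  Position 0: all 'k' => match
  Position 1: all 'e' => match
  Position 2: all 'a' => match
  Position 3: all 'a' => match
  Position 4: ('i', 'o', 'n') => mismatch, stop
LCP = "keaa" (length 4)

4


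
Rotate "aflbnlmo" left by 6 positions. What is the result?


Input: "aflbnlmo", rotate left by 6
First 6 characters: "aflbnl"
Remaining characters: "mo"
Concatenate remaining + first: "mo" + "aflbnl" = "moaflbnl"

moaflbnl


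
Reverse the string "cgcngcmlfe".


Input: cgcngcmlfe
Reading characters right to left:
  Position 9: 'e'
  Position 8: 'f'
  Position 7: 'l'
  Position 6: 'm'
  Position 5: 'c'
  Position 4: 'g'
  Position 3: 'n'
  Position 2: 'c'
  Position 1: 'g'
  Position 0: 'c'
Reversed: eflmcgncgc

eflmcgncgc


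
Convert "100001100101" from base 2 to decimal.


Input: "100001100101" in base 2
Positional expansion:
  Digit '1' (value 1) x 2^11 = 2048
  Digit '0' (value 0) x 2^10 = 0
  Digit '0' (value 0) x 2^9 = 0
  Digit '0' (value 0) x 2^8 = 0
  Digit '0' (value 0) x 2^7 = 0
  Digit '1' (value 1) x 2^6 = 64
  Digit '1' (value 1) x 2^5 = 32
  Digit '0' (value 0) x 2^4 = 0
  Digit '0' (value 0) x 2^3 = 0
  Digit '1' (value 1) x 2^2 = 4
  Digit '0' (value 0) x 2^1 = 0
  Digit '1' (value 1) x 2^0 = 1
Sum = 2149

2149


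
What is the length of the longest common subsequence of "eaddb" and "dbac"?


LCS of "eaddb" and "dbac"
DP table:
           d    b    a    c
      0    0    0    0    0
  e   0    0    0    0    0
  a   0    0    0    1    1
  d   0    1    1    1    1
  d   0    1    1    1    1
  b   0    1    2    2    2
LCS length = dp[5][4] = 2

2


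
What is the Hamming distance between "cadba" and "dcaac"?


Comparing "cadba" and "dcaac" position by position:
  Position 0: 'c' vs 'd' => differ
  Position 1: 'a' vs 'c' => differ
  Position 2: 'd' vs 'a' => differ
  Position 3: 'b' vs 'a' => differ
  Position 4: 'a' vs 'c' => differ
Total differences (Hamming distance): 5

5


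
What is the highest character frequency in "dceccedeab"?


Input: dceccedeab
Character counts:
  'a': 1
  'b': 1
  'c': 3
  'd': 2
  'e': 3
Maximum frequency: 3

3


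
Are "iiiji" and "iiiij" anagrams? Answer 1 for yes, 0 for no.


Strings: "iiiji", "iiiij"
Sorted first:  iiiij
Sorted second: iiiij
Sorted forms match => anagrams

1


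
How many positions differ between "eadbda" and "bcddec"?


Comparing "eadbda" and "bcddec" position by position:
  Position 0: 'e' vs 'b' => DIFFER
  Position 1: 'a' vs 'c' => DIFFER
  Position 2: 'd' vs 'd' => same
  Position 3: 'b' vs 'd' => DIFFER
  Position 4: 'd' vs 'e' => DIFFER
  Position 5: 'a' vs 'c' => DIFFER
Positions that differ: 5

5


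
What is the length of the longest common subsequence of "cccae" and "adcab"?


LCS of "cccae" and "adcab"
DP table:
           a    d    c    a    b
      0    0    0    0    0    0
  c   0    0    0    1    1    1
  c   0    0    0    1    1    1
  c   0    0    0    1    1    1
  a   0    1    1    1    2    2
  e   0    1    1    1    2    2
LCS length = dp[5][5] = 2

2


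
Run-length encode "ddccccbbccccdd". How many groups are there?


Input: ddccccbbccccdd
Scanning for consecutive runs:
  Group 1: 'd' x 2 (positions 0-1)
  Group 2: 'c' x 4 (positions 2-5)
  Group 3: 'b' x 2 (positions 6-7)
  Group 4: 'c' x 4 (positions 8-11)
  Group 5: 'd' x 2 (positions 12-13)
Total groups: 5

5


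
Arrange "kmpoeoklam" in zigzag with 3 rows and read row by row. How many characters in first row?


Zigzag "kmpoeoklam" into 3 rows:
Placing characters:
  'k' => row 0
  'm' => row 1
  'p' => row 2
  'o' => row 1
  'e' => row 0
  'o' => row 1
  'k' => row 2
  'l' => row 1
  'a' => row 0
  'm' => row 1
Rows:
  Row 0: "kea"
  Row 1: "moolm"
  Row 2: "pk"
First row length: 3

3


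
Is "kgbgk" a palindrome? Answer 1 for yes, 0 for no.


Input: kgbgk
Reversed: kgbgk
  Compare pos 0 ('k') with pos 4 ('k'): match
  Compare pos 1 ('g') with pos 3 ('g'): match
Result: palindrome

1


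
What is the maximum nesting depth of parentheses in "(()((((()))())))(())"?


Input: "(()((((()))())))(())"
Tracking depth:
  Position 0 '(': depth becomes 1
  Position 1 '(': depth becomes 2
  Position 2 ')': depth becomes 1
  Position 3 '(': depth becomes 2
  Position 4 '(': depth becomes 3
  Position 5 '(': depth becomes 4
  Position 6 '(': depth becomes 5
  Position 7 '(': depth becomes 6
  Position 8 ')': depth becomes 5
  Position 9 ')': depth becomes 4
  Position 10 ')': depth becomes 3
  Position 11 '(': depth becomes 4
  Position 12 ')': depth becomes 3
  Position 13 ')': depth becomes 2
  Position 14 ')': depth becomes 1
  Position 15 ')': depth becomes 0
  Position 16 '(': depth becomes 1
  Position 17 '(': depth becomes 2
  Position 18 ')': depth becomes 1
  Position 19 ')': depth becomes 0
Maximum depth reached: 6

6


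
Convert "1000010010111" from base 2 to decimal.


Input: "1000010010111" in base 2
Positional expansion:
  Digit '1' (value 1) x 2^12 = 4096
  Digit '0' (value 0) x 2^11 = 0
  Digit '0' (value 0) x 2^10 = 0
  Digit '0' (value 0) x 2^9 = 0
  Digit '0' (value 0) x 2^8 = 0
  Digit '1' (value 1) x 2^7 = 128
  Digit '0' (value 0) x 2^6 = 0
  Digit '0' (value 0) x 2^5 = 0
  Digit '1' (value 1) x 2^4 = 16
  Digit '0' (value 0) x 2^3 = 0
  Digit '1' (value 1) x 2^2 = 4
  Digit '1' (value 1) x 2^1 = 2
  Digit '1' (value 1) x 2^0 = 1
Sum = 4247

4247


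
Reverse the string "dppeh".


Input: dppeh
Reading characters right to left:
  Position 4: 'h'
  Position 3: 'e'
  Position 2: 'p'
  Position 1: 'p'
  Position 0: 'd'
Reversed: heppd

heppd


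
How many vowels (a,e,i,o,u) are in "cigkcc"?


Input: cigkcc
Checking each character:
  'c' at position 0: consonant
  'i' at position 1: vowel (running total: 1)
  'g' at position 2: consonant
  'k' at position 3: consonant
  'c' at position 4: consonant
  'c' at position 5: consonant
Total vowels: 1

1


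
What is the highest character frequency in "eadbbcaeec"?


Input: eadbbcaeec
Character counts:
  'a': 2
  'b': 2
  'c': 2
  'd': 1
  'e': 3
Maximum frequency: 3

3


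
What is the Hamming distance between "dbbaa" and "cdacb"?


Comparing "dbbaa" and "cdacb" position by position:
  Position 0: 'd' vs 'c' => differ
  Position 1: 'b' vs 'd' => differ
  Position 2: 'b' vs 'a' => differ
  Position 3: 'a' vs 'c' => differ
  Position 4: 'a' vs 'b' => differ
Total differences (Hamming distance): 5

5


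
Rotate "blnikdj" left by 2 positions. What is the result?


Input: "blnikdj", rotate left by 2
First 2 characters: "bl"
Remaining characters: "nikdj"
Concatenate remaining + first: "nikdj" + "bl" = "nikdjbl"

nikdjbl


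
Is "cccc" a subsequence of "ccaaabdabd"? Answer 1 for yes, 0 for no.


Check if "cccc" is a subsequence of "ccaaabdabd"
Greedy scan:
  Position 0 ('c'): matches sub[0] = 'c'
  Position 1 ('c'): matches sub[1] = 'c'
  Position 2 ('a'): no match needed
  Position 3 ('a'): no match needed
  Position 4 ('a'): no match needed
  Position 5 ('b'): no match needed
  Position 6 ('d'): no match needed
  Position 7 ('a'): no match needed
  Position 8 ('b'): no match needed
  Position 9 ('d'): no match needed
Only matched 2/4 characters => not a subsequence

0


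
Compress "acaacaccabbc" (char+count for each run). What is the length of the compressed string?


Input: acaacaccabbc
Runs:
  'a' x 1 => "a1"
  'c' x 1 => "c1"
  'a' x 2 => "a2"
  'c' x 1 => "c1"
  'a' x 1 => "a1"
  'c' x 2 => "c2"
  'a' x 1 => "a1"
  'b' x 2 => "b2"
  'c' x 1 => "c1"
Compressed: "a1c1a2c1a1c2a1b2c1"
Compressed length: 18

18


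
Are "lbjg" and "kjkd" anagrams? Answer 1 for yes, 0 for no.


Strings: "lbjg", "kjkd"
Sorted first:  bgjl
Sorted second: djkk
Differ at position 0: 'b' vs 'd' => not anagrams

0


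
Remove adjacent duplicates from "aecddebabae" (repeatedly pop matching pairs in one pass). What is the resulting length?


Input: aecddebabae
Stack-based adjacent duplicate removal:
  Read 'a': push. Stack: a
  Read 'e': push. Stack: ae
  Read 'c': push. Stack: aec
  Read 'd': push. Stack: aecd
  Read 'd': matches stack top 'd' => pop. Stack: aec
  Read 'e': push. Stack: aece
  Read 'b': push. Stack: aeceb
  Read 'a': push. Stack: aeceba
  Read 'b': push. Stack: aecebab
  Read 'a': push. Stack: aecebaba
  Read 'e': push. Stack: aecebabae
Final stack: "aecebabae" (length 9)

9


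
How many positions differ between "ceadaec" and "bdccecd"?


Comparing "ceadaec" and "bdccecd" position by position:
  Position 0: 'c' vs 'b' => DIFFER
  Position 1: 'e' vs 'd' => DIFFER
  Position 2: 'a' vs 'c' => DIFFER
  Position 3: 'd' vs 'c' => DIFFER
  Position 4: 'a' vs 'e' => DIFFER
  Position 5: 'e' vs 'c' => DIFFER
  Position 6: 'c' vs 'd' => DIFFER
Positions that differ: 7

7


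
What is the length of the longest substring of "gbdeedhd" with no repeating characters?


Input: "gbdeedhd"
Sliding window (track last position of each char):
  Position 0 ('g'): window [0,0] length 1 -- new best
  Position 1 ('b'): window [0,1] length 2 -- new best
  Position 2 ('d'): window [0,2] length 3 -- new best
  Position 3 ('e'): window [0,3] length 4 -- new best
  Position 4 ('e'): repeat (last at 3), move window start to 4
  Position 4 ('e'): window [4,4] length 1
  Position 5 ('d'): window [4,5] length 2
  Position 6 ('h'): window [4,6] length 3
  Position 7 ('d'): repeat (last at 5), move window start to 6
  Position 7 ('d'): window [6,7] length 2
Longest substring with no repeats: "gbde" with length 4

4


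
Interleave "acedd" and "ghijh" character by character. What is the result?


Interleaving "acedd" and "ghijh":
  Position 0: 'a' from first, 'g' from second => "ag"
  Position 1: 'c' from first, 'h' from second => "ch"
  Position 2: 'e' from first, 'i' from second => "ei"
  Position 3: 'd' from first, 'j' from second => "dj"
  Position 4: 'd' from first, 'h' from second => "dh"
Result: agcheidjdh

agcheidjdh


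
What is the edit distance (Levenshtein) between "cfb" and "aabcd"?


Computing edit distance: "cfb" -> "aabcd"
DP table:
           a    a    b    c    d
      0    1    2    3    4    5
  c   1    1    2    3    3    4
  f   2    2    2    3    4    4
  b   3    3    3    2    3    4
Edit distance = dp[3][5] = 4

4


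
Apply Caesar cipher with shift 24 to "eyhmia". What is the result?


Caesar cipher: shift "eyhmia" by 24
  'e' (pos 4) + 24 = pos 2 = 'c'
  'y' (pos 24) + 24 = pos 22 = 'w'
  'h' (pos 7) + 24 = pos 5 = 'f'
  'm' (pos 12) + 24 = pos 10 = 'k'
  'i' (pos 8) + 24 = pos 6 = 'g'
  'a' (pos 0) + 24 = pos 24 = 'y'
Result: cwfkgy

cwfkgy


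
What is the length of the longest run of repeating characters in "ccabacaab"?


Input: "ccabacaab"
Scanning for longest run:
  Position 1 ('c'): continues run of 'c', length=2
  Position 2 ('a'): new char, reset run to 1
  Position 3 ('b'): new char, reset run to 1
  Position 4 ('a'): new char, reset run to 1
  Position 5 ('c'): new char, reset run to 1
  Position 6 ('a'): new char, reset run to 1
  Position 7 ('a'): continues run of 'a', length=2
  Position 8 ('b'): new char, reset run to 1
Longest run: 'c' with length 2

2


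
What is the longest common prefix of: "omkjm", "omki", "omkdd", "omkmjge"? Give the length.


Words: omkjm, omki, omkdd, omkmjge
  Position 0: all 'o' => match
  Position 1: all 'm' => match
  Position 2: all 'k' => match
  Position 3: ('j', 'i', 'd', 'm') => mismatch, stop
LCP = "omk" (length 3)

3


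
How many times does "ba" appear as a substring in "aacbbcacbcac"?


Searching for "ba" in "aacbbcacbcac"
Scanning each position:
  Position 0: "aa" => no
  Position 1: "ac" => no
  Position 2: "cb" => no
  Position 3: "bb" => no
  Position 4: "bc" => no
  Position 5: "ca" => no
  Position 6: "ac" => no
  Position 7: "cb" => no
  Position 8: "bc" => no
  Position 9: "ca" => no
  Position 10: "ac" => no
Total occurrences: 0

0


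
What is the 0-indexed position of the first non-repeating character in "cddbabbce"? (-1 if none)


Input: cddbabbce
Character frequencies:
  'a': 1
  'b': 3
  'c': 2
  'd': 2
  'e': 1
Scanning left to right for freq == 1:
  Position 0 ('c'): freq=2, skip
  Position 1 ('d'): freq=2, skip
  Position 2 ('d'): freq=2, skip
  Position 3 ('b'): freq=3, skip
  Position 4 ('a'): unique! => answer = 4

4


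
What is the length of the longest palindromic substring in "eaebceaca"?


Input: "eaebceaca"
Checking substrings for palindromes:
  [0:3] "eae" (len 3) => palindrome
  [6:9] "aca" (len 3) => palindrome
Longest palindromic substring: "eae" with length 3

3


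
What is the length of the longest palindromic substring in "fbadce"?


Input: "fbadce"
Checking substrings for palindromes:
  No multi-char palindromic substrings found
Longest palindromic substring: "f" with length 1

1


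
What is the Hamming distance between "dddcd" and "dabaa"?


Comparing "dddcd" and "dabaa" position by position:
  Position 0: 'd' vs 'd' => same
  Position 1: 'd' vs 'a' => differ
  Position 2: 'd' vs 'b' => differ
  Position 3: 'c' vs 'a' => differ
  Position 4: 'd' vs 'a' => differ
Total differences (Hamming distance): 4

4


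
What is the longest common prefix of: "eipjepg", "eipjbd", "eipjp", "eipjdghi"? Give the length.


Words: eipjepg, eipjbd, eipjp, eipjdghi
  Position 0: all 'e' => match
  Position 1: all 'i' => match
  Position 2: all 'p' => match
  Position 3: all 'j' => match
  Position 4: ('e', 'b', 'p', 'd') => mismatch, stop
LCP = "eipj" (length 4)

4


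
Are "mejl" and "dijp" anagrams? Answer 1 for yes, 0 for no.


Strings: "mejl", "dijp"
Sorted first:  ejlm
Sorted second: dijp
Differ at position 0: 'e' vs 'd' => not anagrams

0


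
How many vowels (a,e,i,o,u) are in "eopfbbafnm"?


Input: eopfbbafnm
Checking each character:
  'e' at position 0: vowel (running total: 1)
  'o' at position 1: vowel (running total: 2)
  'p' at position 2: consonant
  'f' at position 3: consonant
  'b' at position 4: consonant
  'b' at position 5: consonant
  'a' at position 6: vowel (running total: 3)
  'f' at position 7: consonant
  'n' at position 8: consonant
  'm' at position 9: consonant
Total vowels: 3

3


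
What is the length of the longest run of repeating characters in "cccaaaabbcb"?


Input: "cccaaaabbcb"
Scanning for longest run:
  Position 1 ('c'): continues run of 'c', length=2
  Position 2 ('c'): continues run of 'c', length=3
  Position 3 ('a'): new char, reset run to 1
  Position 4 ('a'): continues run of 'a', length=2
  Position 5 ('a'): continues run of 'a', length=3
  Position 6 ('a'): continues run of 'a', length=4
  Position 7 ('b'): new char, reset run to 1
  Position 8 ('b'): continues run of 'b', length=2
  Position 9 ('c'): new char, reset run to 1
  Position 10 ('b'): new char, reset run to 1
Longest run: 'a' with length 4

4


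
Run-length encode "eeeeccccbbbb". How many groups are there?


Input: eeeeccccbbbb
Scanning for consecutive runs:
  Group 1: 'e' x 4 (positions 0-3)
  Group 2: 'c' x 4 (positions 4-7)
  Group 3: 'b' x 4 (positions 8-11)
Total groups: 3

3


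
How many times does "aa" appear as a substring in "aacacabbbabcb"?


Searching for "aa" in "aacacabbbabcb"
Scanning each position:
  Position 0: "aa" => MATCH
  Position 1: "ac" => no
  Position 2: "ca" => no
  Position 3: "ac" => no
  Position 4: "ca" => no
  Position 5: "ab" => no
  Position 6: "bb" => no
  Position 7: "bb" => no
  Position 8: "ba" => no
  Position 9: "ab" => no
  Position 10: "bc" => no
  Position 11: "cb" => no
Total occurrences: 1

1


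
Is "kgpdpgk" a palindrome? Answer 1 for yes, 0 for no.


Input: kgpdpgk
Reversed: kgpdpgk
  Compare pos 0 ('k') with pos 6 ('k'): match
  Compare pos 1 ('g') with pos 5 ('g'): match
  Compare pos 2 ('p') with pos 4 ('p'): match
Result: palindrome

1


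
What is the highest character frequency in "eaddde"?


Input: eaddde
Character counts:
  'a': 1
  'd': 3
  'e': 2
Maximum frequency: 3

3


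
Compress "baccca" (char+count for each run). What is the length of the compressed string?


Input: baccca
Runs:
  'b' x 1 => "b1"
  'a' x 1 => "a1"
  'c' x 3 => "c3"
  'a' x 1 => "a1"
Compressed: "b1a1c3a1"
Compressed length: 8

8


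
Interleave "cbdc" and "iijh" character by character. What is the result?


Interleaving "cbdc" and "iijh":
  Position 0: 'c' from first, 'i' from second => "ci"
  Position 1: 'b' from first, 'i' from second => "bi"
  Position 2: 'd' from first, 'j' from second => "dj"
  Position 3: 'c' from first, 'h' from second => "ch"
Result: cibidjch

cibidjch


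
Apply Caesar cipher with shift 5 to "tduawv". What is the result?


Caesar cipher: shift "tduawv" by 5
  't' (pos 19) + 5 = pos 24 = 'y'
  'd' (pos 3) + 5 = pos 8 = 'i'
  'u' (pos 20) + 5 = pos 25 = 'z'
  'a' (pos 0) + 5 = pos 5 = 'f'
  'w' (pos 22) + 5 = pos 1 = 'b'
  'v' (pos 21) + 5 = pos 0 = 'a'
Result: yizfba

yizfba


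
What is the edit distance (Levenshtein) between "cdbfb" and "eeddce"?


Computing edit distance: "cdbfb" -> "eeddce"
DP table:
           e    e    d    d    c    e
      0    1    2    3    4    5    6
  c   1    1    2    3    4    4    5
  d   2    2    2    2    3    4    5
  b   3    3    3    3    3    4    5
  f   4    4    4    4    4    4    5
  b   5    5    5    5    5    5    5
Edit distance = dp[5][6] = 5

5


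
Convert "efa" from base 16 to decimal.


Input: "efa" in base 16
Positional expansion:
  Digit 'e' (value 14) x 16^2 = 3584
  Digit 'f' (value 15) x 16^1 = 240
  Digit 'a' (value 10) x 16^0 = 10
Sum = 3834

3834


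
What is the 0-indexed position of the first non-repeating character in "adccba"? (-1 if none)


Input: adccba
Character frequencies:
  'a': 2
  'b': 1
  'c': 2
  'd': 1
Scanning left to right for freq == 1:
  Position 0 ('a'): freq=2, skip
  Position 1 ('d'): unique! => answer = 1

1


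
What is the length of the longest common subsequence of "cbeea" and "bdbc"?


LCS of "cbeea" and "bdbc"
DP table:
           b    d    b    c
      0    0    0    0    0
  c   0    0    0    0    1
  b   0    1    1    1    1
  e   0    1    1    1    1
  e   0    1    1    1    1
  a   0    1    1    1    1
LCS length = dp[5][4] = 1

1


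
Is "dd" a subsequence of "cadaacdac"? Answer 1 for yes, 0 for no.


Check if "dd" is a subsequence of "cadaacdac"
Greedy scan:
  Position 0 ('c'): no match needed
  Position 1 ('a'): no match needed
  Position 2 ('d'): matches sub[0] = 'd'
  Position 3 ('a'): no match needed
  Position 4 ('a'): no match needed
  Position 5 ('c'): no match needed
  Position 6 ('d'): matches sub[1] = 'd'
  Position 7 ('a'): no match needed
  Position 8 ('c'): no match needed
All 2 characters matched => is a subsequence

1


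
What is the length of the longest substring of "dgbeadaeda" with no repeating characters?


Input: "dgbeadaeda"
Sliding window (track last position of each char):
  Position 0 ('d'): window [0,0] length 1 -- new best
  Position 1 ('g'): window [0,1] length 2 -- new best
  Position 2 ('b'): window [0,2] length 3 -- new best
  Position 3 ('e'): window [0,3] length 4 -- new best
  Position 4 ('a'): window [0,4] length 5 -- new best
  Position 5 ('d'): repeat (last at 0), move window start to 1
  Position 5 ('d'): window [1,5] length 5
  Position 6 ('a'): repeat (last at 4), move window start to 5
  Position 6 ('a'): window [5,6] length 2
  Position 7 ('e'): window [5,7] length 3
  Position 8 ('d'): repeat (last at 5), move window start to 6
  Position 8 ('d'): window [6,8] length 3
  Position 9 ('a'): repeat (last at 6), move window start to 7
  Position 9 ('a'): window [7,9] length 3
Longest substring with no repeats: "dgbea" with length 5

5


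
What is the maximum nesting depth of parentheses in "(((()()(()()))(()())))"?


Input: "(((()()(()()))(()())))"
Tracking depth:
  Position 0 '(': depth becomes 1
  Position 1 '(': depth becomes 2
  Position 2 '(': depth becomes 3
  Position 3 '(': depth becomes 4
  Position 4 ')': depth becomes 3
  Position 5 '(': depth becomes 4
  Position 6 ')': depth becomes 3
  Position 7 '(': depth becomes 4
  Position 8 '(': depth becomes 5
  Position 9 ')': depth becomes 4
  Position 10 '(': depth becomes 5
  Position 11 ')': depth becomes 4
  Position 12 ')': depth becomes 3
  Position 13 ')': depth becomes 2
  Position 14 '(': depth becomes 3
  Position 15 '(': depth becomes 4
  Position 16 ')': depth becomes 3
  Position 17 '(': depth becomes 4
  Position 18 ')': depth becomes 3
  Position 19 ')': depth becomes 2
  Position 20 ')': depth becomes 1
  Position 21 ')': depth becomes 0
Maximum depth reached: 5

5


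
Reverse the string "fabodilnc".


Input: fabodilnc
Reading characters right to left:
  Position 8: 'c'
  Position 7: 'n'
  Position 6: 'l'
  Position 5: 'i'
  Position 4: 'd'
  Position 3: 'o'
  Position 2: 'b'
  Position 1: 'a'
  Position 0: 'f'
Reversed: cnlidobaf

cnlidobaf


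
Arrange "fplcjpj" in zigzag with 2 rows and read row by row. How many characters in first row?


Zigzag "fplcjpj" into 2 rows:
Placing characters:
  'f' => row 0
  'p' => row 1
  'l' => row 0
  'c' => row 1
  'j' => row 0
  'p' => row 1
  'j' => row 0
Rows:
  Row 0: "fljj"
  Row 1: "pcp"
First row length: 4

4


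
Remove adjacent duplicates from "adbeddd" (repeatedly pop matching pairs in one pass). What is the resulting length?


Input: adbeddd
Stack-based adjacent duplicate removal:
  Read 'a': push. Stack: a
  Read 'd': push. Stack: ad
  Read 'b': push. Stack: adb
  Read 'e': push. Stack: adbe
  Read 'd': push. Stack: adbed
  Read 'd': matches stack top 'd' => pop. Stack: adbe
  Read 'd': push. Stack: adbed
Final stack: "adbed" (length 5)

5


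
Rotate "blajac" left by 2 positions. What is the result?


Input: "blajac", rotate left by 2
First 2 characters: "bl"
Remaining characters: "ajac"
Concatenate remaining + first: "ajac" + "bl" = "ajacbl"

ajacbl


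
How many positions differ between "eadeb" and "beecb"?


Comparing "eadeb" and "beecb" position by position:
  Position 0: 'e' vs 'b' => DIFFER
  Position 1: 'a' vs 'e' => DIFFER
  Position 2: 'd' vs 'e' => DIFFER
  Position 3: 'e' vs 'c' => DIFFER
  Position 4: 'b' vs 'b' => same
Positions that differ: 4

4


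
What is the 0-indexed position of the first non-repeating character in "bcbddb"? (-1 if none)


Input: bcbddb
Character frequencies:
  'b': 3
  'c': 1
  'd': 2
Scanning left to right for freq == 1:
  Position 0 ('b'): freq=3, skip
  Position 1 ('c'): unique! => answer = 1

1


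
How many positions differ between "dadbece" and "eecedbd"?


Comparing "dadbece" and "eecedbd" position by position:
  Position 0: 'd' vs 'e' => DIFFER
  Position 1: 'a' vs 'e' => DIFFER
  Position 2: 'd' vs 'c' => DIFFER
  Position 3: 'b' vs 'e' => DIFFER
  Position 4: 'e' vs 'd' => DIFFER
  Position 5: 'c' vs 'b' => DIFFER
  Position 6: 'e' vs 'd' => DIFFER
Positions that differ: 7

7


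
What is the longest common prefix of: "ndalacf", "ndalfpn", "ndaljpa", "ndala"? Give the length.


Words: ndalacf, ndalfpn, ndaljpa, ndala
  Position 0: all 'n' => match
  Position 1: all 'd' => match
  Position 2: all 'a' => match
  Position 3: all 'l' => match
  Position 4: ('a', 'f', 'j', 'a') => mismatch, stop
LCP = "ndal" (length 4)

4


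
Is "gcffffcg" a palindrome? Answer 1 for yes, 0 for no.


Input: gcffffcg
Reversed: gcffffcg
  Compare pos 0 ('g') with pos 7 ('g'): match
  Compare pos 1 ('c') with pos 6 ('c'): match
  Compare pos 2 ('f') with pos 5 ('f'): match
  Compare pos 3 ('f') with pos 4 ('f'): match
Result: palindrome

1


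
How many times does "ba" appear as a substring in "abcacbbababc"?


Searching for "ba" in "abcacbbababc"
Scanning each position:
  Position 0: "ab" => no
  Position 1: "bc" => no
  Position 2: "ca" => no
  Position 3: "ac" => no
  Position 4: "cb" => no
  Position 5: "bb" => no
  Position 6: "ba" => MATCH
  Position 7: "ab" => no
  Position 8: "ba" => MATCH
  Position 9: "ab" => no
  Position 10: "bc" => no
Total occurrences: 2

2


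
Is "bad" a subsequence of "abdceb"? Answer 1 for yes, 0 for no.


Check if "bad" is a subsequence of "abdceb"
Greedy scan:
  Position 0 ('a'): no match needed
  Position 1 ('b'): matches sub[0] = 'b'
  Position 2 ('d'): no match needed
  Position 3 ('c'): no match needed
  Position 4 ('e'): no match needed
  Position 5 ('b'): no match needed
Only matched 1/3 characters => not a subsequence

0


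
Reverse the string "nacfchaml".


Input: nacfchaml
Reading characters right to left:
  Position 8: 'l'
  Position 7: 'm'
  Position 6: 'a'
  Position 5: 'h'
  Position 4: 'c'
  Position 3: 'f'
  Position 2: 'c'
  Position 1: 'a'
  Position 0: 'n'
Reversed: lmahcfcan

lmahcfcan


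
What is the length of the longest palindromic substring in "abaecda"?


Input: "abaecda"
Checking substrings for palindromes:
  [0:3] "aba" (len 3) => palindrome
Longest palindromic substring: "aba" with length 3

3


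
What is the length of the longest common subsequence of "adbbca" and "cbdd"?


LCS of "adbbca" and "cbdd"
DP table:
           c    b    d    d
      0    0    0    0    0
  a   0    0    0    0    0
  d   0    0    0    1    1
  b   0    0    1    1    1
  b   0    0    1    1    1
  c   0    1    1    1    1
  a   0    1    1    1    1
LCS length = dp[6][4] = 1

1


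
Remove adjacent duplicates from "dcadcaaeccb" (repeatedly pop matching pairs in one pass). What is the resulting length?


Input: dcadcaaeccb
Stack-based adjacent duplicate removal:
  Read 'd': push. Stack: d
  Read 'c': push. Stack: dc
  Read 'a': push. Stack: dca
  Read 'd': push. Stack: dcad
  Read 'c': push. Stack: dcadc
  Read 'a': push. Stack: dcadca
  Read 'a': matches stack top 'a' => pop. Stack: dcadc
  Read 'e': push. Stack: dcadce
  Read 'c': push. Stack: dcadcec
  Read 'c': matches stack top 'c' => pop. Stack: dcadce
  Read 'b': push. Stack: dcadceb
Final stack: "dcadceb" (length 7)

7


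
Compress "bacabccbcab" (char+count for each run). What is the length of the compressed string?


Input: bacabccbcab
Runs:
  'b' x 1 => "b1"
  'a' x 1 => "a1"
  'c' x 1 => "c1"
  'a' x 1 => "a1"
  'b' x 1 => "b1"
  'c' x 2 => "c2"
  'b' x 1 => "b1"
  'c' x 1 => "c1"
  'a' x 1 => "a1"
  'b' x 1 => "b1"
Compressed: "b1a1c1a1b1c2b1c1a1b1"
Compressed length: 20

20


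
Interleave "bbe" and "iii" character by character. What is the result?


Interleaving "bbe" and "iii":
  Position 0: 'b' from first, 'i' from second => "bi"
  Position 1: 'b' from first, 'i' from second => "bi"
  Position 2: 'e' from first, 'i' from second => "ei"
Result: bibiei

bibiei


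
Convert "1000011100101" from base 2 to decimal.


Input: "1000011100101" in base 2
Positional expansion:
  Digit '1' (value 1) x 2^12 = 4096
  Digit '0' (value 0) x 2^11 = 0
  Digit '0' (value 0) x 2^10 = 0
  Digit '0' (value 0) x 2^9 = 0
  Digit '0' (value 0) x 2^8 = 0
  Digit '1' (value 1) x 2^7 = 128
  Digit '1' (value 1) x 2^6 = 64
  Digit '1' (value 1) x 2^5 = 32
  Digit '0' (value 0) x 2^4 = 0
  Digit '0' (value 0) x 2^3 = 0
  Digit '1' (value 1) x 2^2 = 4
  Digit '0' (value 0) x 2^1 = 0
  Digit '1' (value 1) x 2^0 = 1
Sum = 4325

4325


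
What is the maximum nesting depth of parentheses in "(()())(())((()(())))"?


Input: "(()())(())((()(())))"
Tracking depth:
  Position 0 '(': depth becomes 1
  Position 1 '(': depth becomes 2
  Position 2 ')': depth becomes 1
  Position 3 '(': depth becomes 2
  Position 4 ')': depth becomes 1
  Position 5 ')': depth becomes 0
  Position 6 '(': depth becomes 1
  Position 7 '(': depth becomes 2
  Position 8 ')': depth becomes 1
  Position 9 ')': depth becomes 0
  Position 10 '(': depth becomes 1
  Position 11 '(': depth becomes 2
  Position 12 '(': depth becomes 3
  Position 13 ')': depth becomes 2
  Position 14 '(': depth becomes 3
  Position 15 '(': depth becomes 4
  Position 16 ')': depth becomes 3
  Position 17 ')': depth becomes 2
  Position 18 ')': depth becomes 1
  Position 19 ')': depth becomes 0
Maximum depth reached: 4

4


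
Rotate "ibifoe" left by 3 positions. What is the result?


Input: "ibifoe", rotate left by 3
First 3 characters: "ibi"
Remaining characters: "foe"
Concatenate remaining + first: "foe" + "ibi" = "foeibi"

foeibi


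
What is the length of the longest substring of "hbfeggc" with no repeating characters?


Input: "hbfeggc"
Sliding window (track last position of each char):
  Position 0 ('h'): window [0,0] length 1 -- new best
  Position 1 ('b'): window [0,1] length 2 -- new best
  Position 2 ('f'): window [0,2] length 3 -- new best
  Position 3 ('e'): window [0,3] length 4 -- new best
  Position 4 ('g'): window [0,4] length 5 -- new best
  Position 5 ('g'): repeat (last at 4), move window start to 5
  Position 5 ('g'): window [5,5] length 1
  Position 6 ('c'): window [5,6] length 2
Longest substring with no repeats: "hbfeg" with length 5

5


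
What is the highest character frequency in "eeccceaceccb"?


Input: eeccceaceccb
Character counts:
  'a': 1
  'b': 1
  'c': 6
  'e': 4
Maximum frequency: 6

6


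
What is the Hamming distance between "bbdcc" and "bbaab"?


Comparing "bbdcc" and "bbaab" position by position:
  Position 0: 'b' vs 'b' => same
  Position 1: 'b' vs 'b' => same
  Position 2: 'd' vs 'a' => differ
  Position 3: 'c' vs 'a' => differ
  Position 4: 'c' vs 'b' => differ
Total differences (Hamming distance): 3

3


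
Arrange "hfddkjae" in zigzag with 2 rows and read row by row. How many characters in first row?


Zigzag "hfddkjae" into 2 rows:
Placing characters:
  'h' => row 0
  'f' => row 1
  'd' => row 0
  'd' => row 1
  'k' => row 0
  'j' => row 1
  'a' => row 0
  'e' => row 1
Rows:
  Row 0: "hdka"
  Row 1: "fdje"
First row length: 4

4


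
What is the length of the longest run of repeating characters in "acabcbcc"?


Input: "acabcbcc"
Scanning for longest run:
  Position 1 ('c'): new char, reset run to 1
  Position 2 ('a'): new char, reset run to 1
  Position 3 ('b'): new char, reset run to 1
  Position 4 ('c'): new char, reset run to 1
  Position 5 ('b'): new char, reset run to 1
  Position 6 ('c'): new char, reset run to 1
  Position 7 ('c'): continues run of 'c', length=2
Longest run: 'c' with length 2

2


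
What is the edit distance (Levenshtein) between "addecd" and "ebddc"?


Computing edit distance: "addecd" -> "ebddc"
DP table:
           e    b    d    d    c
      0    1    2    3    4    5
  a   1    1    2    3    4    5
  d   2    2    2    2    3    4
  d   3    3    3    2    2    3
  e   4    3    4    3    3    3
  c   5    4    4    4    4    3
  d   6    5    5    4    4    4
Edit distance = dp[6][5] = 4

4


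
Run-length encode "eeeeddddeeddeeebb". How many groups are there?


Input: eeeeddddeeddeeebb
Scanning for consecutive runs:
  Group 1: 'e' x 4 (positions 0-3)
  Group 2: 'd' x 4 (positions 4-7)
  Group 3: 'e' x 2 (positions 8-9)
  Group 4: 'd' x 2 (positions 10-11)
  Group 5: 'e' x 3 (positions 12-14)
  Group 6: 'b' x 2 (positions 15-16)
Total groups: 6

6
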